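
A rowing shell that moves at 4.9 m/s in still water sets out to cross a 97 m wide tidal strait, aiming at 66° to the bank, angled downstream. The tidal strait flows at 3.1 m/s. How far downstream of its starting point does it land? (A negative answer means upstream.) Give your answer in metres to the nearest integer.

Perpendicular speed = 4.476 m/s; crossing time = 97 / 4.476 = 21.669 s.
Net downstream speed = 5.093 m/s.
Drift = 5.093 × 21.669 = 110.362 m (downstream).

110 m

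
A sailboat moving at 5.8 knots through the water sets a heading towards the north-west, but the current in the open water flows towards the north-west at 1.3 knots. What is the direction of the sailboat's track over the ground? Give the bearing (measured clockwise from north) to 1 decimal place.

315.0°

Taking east as x and north as y: velocity relative to the water = (-4.101, 4.101) knots; the water relative to ground = (-0.919, 0.919) knots.
Velocity relative to ground = (-4.101, 4.101) + (-0.919, 0.919) = (-5.020, 5.020) knots.
Bearing = atan2(-5.02, 5.02) = 315.00° clockwise from north.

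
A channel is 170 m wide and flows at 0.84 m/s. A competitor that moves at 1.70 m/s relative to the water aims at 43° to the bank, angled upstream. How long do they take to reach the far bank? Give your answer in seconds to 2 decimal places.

The component of the competitor's velocity perpendicular to the bank is 1.70 × sin 43° = 1.159 m/s.
The flow acts along the bank and has no component across it.
Time = 170 / 1.159 = 146.628 s.

146.63 s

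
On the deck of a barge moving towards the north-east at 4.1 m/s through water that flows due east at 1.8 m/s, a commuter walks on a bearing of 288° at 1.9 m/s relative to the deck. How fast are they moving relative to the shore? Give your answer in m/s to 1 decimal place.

4.5 m/s

In east/north components (m/s): commuter relative to barge = (-1.807, 0.587); barge relative to water = (2.899, 2.899); water relative to ground = (1.800, 0.000).
Sum = (2.892, 3.486) m/s.
Speed = |(2.892, 3.486)| = 4.530 m/s.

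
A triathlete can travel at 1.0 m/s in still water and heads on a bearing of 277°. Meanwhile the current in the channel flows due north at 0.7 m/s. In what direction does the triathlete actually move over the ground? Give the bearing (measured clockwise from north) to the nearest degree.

310°

Taking east as x and north as y: velocity relative to the water = (-0.993, 0.122) m/s; the water relative to ground = (0.000, 0.700) m/s.
Velocity relative to ground = (-0.993, 0.122) + (0.000, 0.700) = (-0.993, 0.822) m/s.
Bearing = atan2(-0.99, 0.82) = 309.63° clockwise from north.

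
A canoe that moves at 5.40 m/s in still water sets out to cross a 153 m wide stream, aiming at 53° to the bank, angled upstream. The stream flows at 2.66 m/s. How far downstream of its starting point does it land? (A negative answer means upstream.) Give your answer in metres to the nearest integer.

-21 m

Perpendicular speed = 4.313 m/s; crossing time = 153 / 4.313 = 35.477 s.
Net downstream speed = -0.590 m/s.
Drift = -0.590 × 35.477 = -20.924 m (upstream).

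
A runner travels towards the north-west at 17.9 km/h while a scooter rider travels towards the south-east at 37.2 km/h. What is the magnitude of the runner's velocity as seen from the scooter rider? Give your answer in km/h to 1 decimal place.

Taking east as x and north as y: runner velocity = (-12.657, 12.657) km/h; scooter rider velocity = (26.304, -26.304) km/h.
Velocity of runner relative to scooter rider = (-12.657, 12.657) − (26.304, -26.304) = (-38.962, 38.962) km/h.
Magnitude = |(-38.962, 38.962)| = 55.100 km/h.

55.1 km/h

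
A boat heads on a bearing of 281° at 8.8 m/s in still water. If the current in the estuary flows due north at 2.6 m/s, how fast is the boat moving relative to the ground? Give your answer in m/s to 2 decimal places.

Taking east as x and north as y: velocity relative to the water = (-8.638, 1.679) m/s; the water relative to ground = (0.000, 2.600) m/s.
Velocity relative to ground = (-8.638, 1.679) + (0.000, 2.600) = (-8.638, 4.279) m/s.
Speed = |(-8.638, 4.279)| = 9.640 m/s.

9.64 m/s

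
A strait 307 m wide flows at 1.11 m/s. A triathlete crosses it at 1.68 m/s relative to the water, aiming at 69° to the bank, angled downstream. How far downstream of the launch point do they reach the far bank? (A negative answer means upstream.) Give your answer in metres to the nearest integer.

335 m

Perpendicular speed = 1.568 m/s; crossing time = 307 / 1.568 = 195.739 s.
Net downstream speed = 1.712 m/s.
Drift = 1.712 × 195.739 = 335.117 m (downstream).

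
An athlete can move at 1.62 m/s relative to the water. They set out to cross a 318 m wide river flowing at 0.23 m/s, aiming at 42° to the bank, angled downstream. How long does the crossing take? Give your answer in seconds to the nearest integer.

The component of the athlete's velocity perpendicular to the bank is 1.62 × sin 42° = 1.084 m/s.
The current is parallel to the bank, so it does not affect the crossing time.
Time = 318 / 1.084 = 293.360 s.

293 s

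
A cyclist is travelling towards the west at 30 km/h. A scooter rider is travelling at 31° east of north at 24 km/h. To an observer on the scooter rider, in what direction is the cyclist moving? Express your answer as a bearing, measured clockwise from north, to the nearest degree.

Taking east as x and north as y: cyclist velocity = (-30.000, 0.000) km/h; scooter rider velocity = (12.361, 20.572) km/h.
Velocity of cyclist relative to scooter rider = (-30.000, 0.000) − (12.361, 20.572) = (-42.361, -20.572) km/h.
Bearing = atan2(-42.36, -20.57) = 244.10° clockwise from north.

244°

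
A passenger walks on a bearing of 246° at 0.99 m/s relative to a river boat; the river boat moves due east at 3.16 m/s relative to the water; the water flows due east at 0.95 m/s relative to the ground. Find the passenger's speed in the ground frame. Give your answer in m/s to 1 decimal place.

In east/north components (m/s): passenger relative to river boat = (-0.904, -0.403); river boat relative to water = (3.160, 0.000); water relative to ground = (0.950, 0.000).
Sum = (3.206, -0.403) m/s.
Speed = |(3.206, -0.403)| = 3.231 m/s.

3.2 m/s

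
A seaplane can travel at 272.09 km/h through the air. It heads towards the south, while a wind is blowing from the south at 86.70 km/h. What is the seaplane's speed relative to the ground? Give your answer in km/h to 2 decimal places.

185.39 km/h

Taking east as x and north as y: velocity relative to the air = (0.000, -272.090) km/h; the air relative to ground = (0.000, 86.700) km/h.
Velocity relative to ground = (0.000, -272.090) + (0.000, 86.700) = (0.000, -185.390) km/h.
Speed = |(0.000, -185.390)| = 185.390 km/h.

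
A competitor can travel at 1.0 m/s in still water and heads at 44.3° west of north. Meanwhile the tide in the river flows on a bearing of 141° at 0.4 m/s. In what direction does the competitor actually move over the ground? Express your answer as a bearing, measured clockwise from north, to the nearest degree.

312°

Taking east as x and north as y: velocity relative to the water = (-0.698, 0.716) m/s; the water relative to ground = (0.252, -0.311) m/s.
Velocity relative to ground = (-0.698, 0.716) + (0.252, -0.311) = (-0.447, 0.405) m/s.
Bearing = atan2(-0.45, 0.40) = 312.19° clockwise from north.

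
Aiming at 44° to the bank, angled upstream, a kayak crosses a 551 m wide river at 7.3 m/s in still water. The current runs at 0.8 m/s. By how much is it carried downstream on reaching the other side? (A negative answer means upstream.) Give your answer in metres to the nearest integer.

Perpendicular speed = 5.071 m/s; crossing time = 551 / 5.071 = 108.657 s.
Net downstream speed = -4.451 m/s.
Drift = -4.451 × 108.657 = -483.652 m (upstream).

-484 m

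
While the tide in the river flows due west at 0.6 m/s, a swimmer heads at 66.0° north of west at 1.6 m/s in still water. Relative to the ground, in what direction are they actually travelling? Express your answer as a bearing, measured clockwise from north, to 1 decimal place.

Taking east as x and north as y: velocity relative to the water = (-0.651, 1.462) m/s; the water relative to ground = (-0.600, 0.000) m/s.
Velocity relative to ground = (-0.651, 1.462) + (-0.600, 0.000) = (-1.251, 1.462) m/s.
Bearing = atan2(-1.25, 1.46) = 319.45° clockwise from north.

319.4°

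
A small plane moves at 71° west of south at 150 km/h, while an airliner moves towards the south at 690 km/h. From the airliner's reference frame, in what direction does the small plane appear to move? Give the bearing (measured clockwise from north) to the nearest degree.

Taking east as x and north as y: small plane velocity = (-141.828, -48.835) km/h; airliner velocity = (0.000, -690.000) km/h.
Velocity of small plane relative to airliner = (-141.828, -48.835) − (0.000, -690.000) = (-141.828, 641.165) km/h.
Bearing = atan2(-141.83, 641.16) = 347.53° clockwise from north.

348°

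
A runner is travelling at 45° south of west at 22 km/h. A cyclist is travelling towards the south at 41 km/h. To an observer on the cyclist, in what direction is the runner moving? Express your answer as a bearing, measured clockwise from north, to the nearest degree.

329°

Taking east as x and north as y: runner velocity = (-15.556, -15.556) km/h; cyclist velocity = (0.000, -41.000) km/h.
Velocity of runner relative to cyclist = (-15.556, -15.556) − (0.000, -41.000) = (-15.556, 25.444) km/h.
Bearing = atan2(-15.56, 25.44) = 328.56° clockwise from north.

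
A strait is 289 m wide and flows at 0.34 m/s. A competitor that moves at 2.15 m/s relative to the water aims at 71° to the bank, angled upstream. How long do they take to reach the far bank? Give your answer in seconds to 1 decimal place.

142.2 s

The component of the competitor's velocity perpendicular to the bank is 2.15 × sin 71° = 2.033 m/s.
Only the cross-stream component determines the crossing time; the current contributes nothing perpendicular to the bank.
Time = 289 / 2.033 = 142.164 s.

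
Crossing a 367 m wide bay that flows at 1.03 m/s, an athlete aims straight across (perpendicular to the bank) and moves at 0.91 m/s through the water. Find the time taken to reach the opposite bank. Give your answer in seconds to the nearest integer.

The component of the athlete's velocity perpendicular to the bank is 0.91 m/s.
Only the cross-stream component determines the crossing time; the current contributes nothing perpendicular to the bank.
Time = 367 / 0.910 = 403.297 s.

403 s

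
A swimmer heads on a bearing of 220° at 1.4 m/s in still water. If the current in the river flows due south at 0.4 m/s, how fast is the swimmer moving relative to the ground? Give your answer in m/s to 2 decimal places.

1.73 m/s

Taking east as x and north as y: velocity relative to the water = (-0.900, -1.072) m/s; the water relative to ground = (0.000, -0.400) m/s.
Velocity relative to ground = (-0.900, -1.072) + (0.000, -0.400) = (-0.900, -1.472) m/s.
Speed = |(-0.900, -1.472)| = 1.726 m/s.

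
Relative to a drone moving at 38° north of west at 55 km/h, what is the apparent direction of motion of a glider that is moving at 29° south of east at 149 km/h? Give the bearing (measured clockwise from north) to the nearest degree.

Taking east as x and north as y: glider velocity = (130.318, -72.237) km/h; drone velocity = (-43.341, 33.861) km/h.
Velocity of glider relative to drone = (130.318, -72.237) − (-43.341, 33.861) = (173.659, -106.098) km/h.
Bearing = atan2(173.66, -106.10) = 121.42° clockwise from north.

121°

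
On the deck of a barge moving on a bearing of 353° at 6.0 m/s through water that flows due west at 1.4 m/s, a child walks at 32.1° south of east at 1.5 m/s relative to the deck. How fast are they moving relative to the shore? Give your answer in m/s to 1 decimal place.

5.2 m/s

In east/north components (m/s): child relative to barge = (1.271, -0.797); barge relative to water = (-0.731, 5.955); water relative to ground = (-1.400, 0.000).
Sum = (-0.861, 5.158) m/s.
Speed = |(-0.861, 5.158)| = 5.229 m/s.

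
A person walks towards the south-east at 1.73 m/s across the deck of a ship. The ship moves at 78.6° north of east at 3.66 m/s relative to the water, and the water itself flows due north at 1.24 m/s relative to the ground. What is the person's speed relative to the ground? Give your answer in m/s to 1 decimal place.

4.1 m/s

In east/north components (m/s): person relative to ship = (1.223, -1.223); ship relative to water = (0.723, 3.588); water relative to ground = (0.000, 1.240).
Sum = (1.947, 3.604) m/s.
Speed = |(1.947, 3.604)| = 4.097 m/s.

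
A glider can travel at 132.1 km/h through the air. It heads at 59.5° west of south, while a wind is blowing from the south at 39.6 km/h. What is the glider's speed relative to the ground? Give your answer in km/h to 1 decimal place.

117.1 km/h

Taking east as x and north as y: velocity relative to the air = (-113.821, -67.046) km/h; the air relative to ground = (0.000, 39.600) km/h.
Velocity relative to ground = (-113.821, -67.046) + (0.000, 39.600) = (-113.821, -27.446) km/h.
Speed = |(-113.821, -27.446)| = 117.083 km/h.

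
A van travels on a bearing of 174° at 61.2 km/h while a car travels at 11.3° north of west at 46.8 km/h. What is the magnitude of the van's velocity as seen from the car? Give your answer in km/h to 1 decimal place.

87.4 km/h

Taking east as x and north as y: van velocity = (6.397, -60.865) km/h; car velocity = (-45.893, 9.170) km/h.
Velocity of van relative to car = (6.397, -60.865) − (-45.893, 9.170) = (52.290, -70.035) km/h.
Magnitude = |(52.290, -70.035)| = 87.402 km/h.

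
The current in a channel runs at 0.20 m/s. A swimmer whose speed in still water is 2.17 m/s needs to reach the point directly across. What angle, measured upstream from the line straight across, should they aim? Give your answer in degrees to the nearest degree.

5°

To cancel the current, the upstream component of the swimmer's velocity must equal the flow: 2.17 sin θ = 0.20.
sin θ = 0.20 / 2.17 = 0.0922.
θ = arcsin(0.0922) = 5.288°.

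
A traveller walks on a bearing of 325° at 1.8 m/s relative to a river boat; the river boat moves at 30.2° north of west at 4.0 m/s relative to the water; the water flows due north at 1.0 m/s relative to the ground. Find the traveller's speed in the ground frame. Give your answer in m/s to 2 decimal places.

In east/north components (m/s): traveller relative to river boat = (-1.032, 1.474); river boat relative to water = (-3.457, 2.012); water relative to ground = (0.000, 1.000).
Sum = (-4.490, 4.487) m/s.
Speed = |(-4.490, 4.487)| = 6.347 m/s.

6.35 m/s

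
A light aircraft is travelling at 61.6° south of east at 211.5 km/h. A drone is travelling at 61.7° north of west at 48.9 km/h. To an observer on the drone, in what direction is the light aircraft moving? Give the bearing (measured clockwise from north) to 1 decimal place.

151.6°

Taking east as x and north as y: light aircraft velocity = (100.595, -186.046) km/h; drone velocity = (-23.183, 43.055) km/h.
Velocity of light aircraft relative to drone = (100.595, -186.046) − (-23.183, 43.055) = (123.777, -229.101) km/h.
Bearing = atan2(123.78, -229.10) = 151.62° clockwise from north.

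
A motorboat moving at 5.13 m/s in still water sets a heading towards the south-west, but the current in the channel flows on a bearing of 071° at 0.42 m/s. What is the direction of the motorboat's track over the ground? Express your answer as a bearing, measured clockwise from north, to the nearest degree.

223°

Taking east as x and north as y: velocity relative to the water = (-3.627, -3.627) m/s; the water relative to ground = (0.397, 0.137) m/s.
Velocity relative to ground = (-3.627, -3.627) + (0.397, 0.137) = (-3.230, -3.491) m/s.
Bearing = atan2(-3.23, -3.49) = 222.78° clockwise from north.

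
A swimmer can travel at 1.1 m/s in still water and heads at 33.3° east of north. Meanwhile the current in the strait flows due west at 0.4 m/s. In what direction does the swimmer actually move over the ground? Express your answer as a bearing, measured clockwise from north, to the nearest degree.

Taking east as x and north as y: velocity relative to the water = (0.604, 0.919) m/s; the water relative to ground = (-0.400, 0.000) m/s.
Velocity relative to ground = (0.604, 0.919) + (-0.400, 0.000) = (0.204, 0.919) m/s.
Bearing = atan2(0.20, 0.92) = 12.51° clockwise from north.

013°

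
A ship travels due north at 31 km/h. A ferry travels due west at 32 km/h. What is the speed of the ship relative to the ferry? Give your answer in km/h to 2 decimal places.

Taking east as x and north as y: ship velocity = (0.000, 31.000) km/h; ferry velocity = (-32.000, 0.000) km/h.
Velocity of ship relative to ferry = (0.000, 31.000) − (-32.000, 0.000) = (32.000, 31.000) km/h.
Magnitude = |(32.000, 31.000)| = 44.553 km/h.

44.55 km/h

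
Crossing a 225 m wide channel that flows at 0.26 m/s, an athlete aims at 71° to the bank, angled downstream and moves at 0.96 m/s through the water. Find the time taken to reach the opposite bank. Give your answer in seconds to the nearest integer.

248 s

The component of the athlete's velocity perpendicular to the bank is 0.96 × sin 71° = 0.908 m/s.
The flow acts along the bank and has no component across it.
Time = 225 / 0.908 = 247.880 s.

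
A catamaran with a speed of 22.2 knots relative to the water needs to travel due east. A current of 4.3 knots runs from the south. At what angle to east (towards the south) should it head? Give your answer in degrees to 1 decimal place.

11.2°

The current pushes perpendicular to the desired track; the heading must have a component into the current equal to 4.3 knots: 22.2 sin θ = 4.3.
sin θ = 0.1937, so θ = 11.168°.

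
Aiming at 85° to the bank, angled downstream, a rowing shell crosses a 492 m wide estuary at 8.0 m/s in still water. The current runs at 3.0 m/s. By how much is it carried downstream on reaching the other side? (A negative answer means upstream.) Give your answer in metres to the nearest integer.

Perpendicular speed = 7.970 m/s; crossing time = 492 / 7.970 = 61.735 s.
Net downstream speed = 3.697 m/s.
Drift = 3.697 × 61.735 = 228.249 m (downstream).

228 m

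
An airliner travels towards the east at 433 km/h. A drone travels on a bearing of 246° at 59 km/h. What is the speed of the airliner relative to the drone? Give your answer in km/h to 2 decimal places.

487.49 km/h

Taking east as x and north as y: airliner velocity = (433.000, 0.000) km/h; drone velocity = (-53.899, -23.997) km/h.
Velocity of airliner relative to drone = (433.000, 0.000) − (-53.899, -23.997) = (486.899, 23.997) km/h.
Magnitude = |(486.899, 23.997)| = 487.490 km/h.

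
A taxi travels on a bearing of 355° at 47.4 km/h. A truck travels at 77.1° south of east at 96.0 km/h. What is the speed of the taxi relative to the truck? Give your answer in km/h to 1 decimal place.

143.1 km/h

Taking east as x and north as y: taxi velocity = (-4.131, 47.220) km/h; truck velocity = (21.432, -93.577) km/h.
Velocity of taxi relative to truck = (-4.131, 47.220) − (21.432, -93.577) = (-25.563, 140.797) km/h.
Magnitude = |(-25.563, 140.797)| = 143.099 km/h.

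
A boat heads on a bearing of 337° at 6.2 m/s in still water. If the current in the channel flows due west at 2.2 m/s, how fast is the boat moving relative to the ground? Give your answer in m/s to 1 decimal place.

Taking east as x and north as y: velocity relative to the water = (-2.423, 5.707) m/s; the water relative to ground = (-2.200, 0.000) m/s.
Velocity relative to ground = (-2.423, 5.707) + (-2.200, 0.000) = (-4.623, 5.707) m/s.
Speed = |(-4.623, 5.707)| = 7.344 m/s.

7.3 m/s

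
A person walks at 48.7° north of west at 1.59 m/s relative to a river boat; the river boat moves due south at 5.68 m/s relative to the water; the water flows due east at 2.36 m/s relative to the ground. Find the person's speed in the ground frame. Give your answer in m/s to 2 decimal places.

In east/north components (m/s): person relative to river boat = (-1.049, 1.195); river boat relative to water = (0.000, -5.680); water relative to ground = (2.360, 0.000).
Sum = (1.311, -4.485) m/s.
Speed = |(1.311, -4.485)| = 4.673 m/s.

4.67 m/s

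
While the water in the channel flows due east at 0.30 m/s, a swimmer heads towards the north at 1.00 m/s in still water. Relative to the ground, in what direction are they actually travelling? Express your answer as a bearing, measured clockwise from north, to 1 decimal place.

016.7°

Taking east as x and north as y: velocity relative to the water = (0.000, 1.000) m/s; the water relative to ground = (0.300, 0.000) m/s.
Velocity relative to ground = (0.000, 1.000) + (0.300, 0.000) = (0.300, 1.000) m/s.
Bearing = atan2(0.30, 1.00) = 16.70° clockwise from north.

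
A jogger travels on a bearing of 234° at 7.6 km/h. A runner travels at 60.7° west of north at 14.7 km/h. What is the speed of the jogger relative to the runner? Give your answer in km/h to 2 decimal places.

13.43 km/h

Taking east as x and north as y: jogger velocity = (-6.149, -4.467) km/h; runner velocity = (-12.819, 7.194) km/h.
Velocity of jogger relative to runner = (-6.149, -4.467) − (-12.819, 7.194) = (6.671, -11.661) km/h.
Magnitude = |(6.671, -11.661)| = 13.434 km/h.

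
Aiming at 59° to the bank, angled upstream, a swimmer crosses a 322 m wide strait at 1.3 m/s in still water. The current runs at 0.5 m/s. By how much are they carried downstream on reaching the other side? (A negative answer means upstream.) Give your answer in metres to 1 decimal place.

Perpendicular speed = 1.114 m/s; crossing time = 322 / 1.114 = 288.966 s.
Net downstream speed = -0.170 m/s.
Drift = -0.170 × 288.966 = -48.994 m (upstream).

-49.0 m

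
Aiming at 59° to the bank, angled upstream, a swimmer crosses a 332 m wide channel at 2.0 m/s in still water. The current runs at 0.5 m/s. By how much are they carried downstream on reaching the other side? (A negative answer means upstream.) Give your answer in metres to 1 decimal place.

Perpendicular speed = 1.714 m/s; crossing time = 332 / 1.714 = 193.661 s.
Net downstream speed = -0.530 m/s.
Drift = -0.530 × 193.661 = -102.655 m (upstream).

-102.7 m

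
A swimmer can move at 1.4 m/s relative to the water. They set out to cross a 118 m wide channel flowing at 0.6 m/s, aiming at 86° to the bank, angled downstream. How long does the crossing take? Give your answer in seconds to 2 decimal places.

The component of the swimmer's velocity perpendicular to the bank is 1.4 × sin 86° = 1.397 m/s.
The current is parallel to the bank, so it does not affect the crossing time.
Time = 118 / 1.397 = 84.492 s.

84.49 s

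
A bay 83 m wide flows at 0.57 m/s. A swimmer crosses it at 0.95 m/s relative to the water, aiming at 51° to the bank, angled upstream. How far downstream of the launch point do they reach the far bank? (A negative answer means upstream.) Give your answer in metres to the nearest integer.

-3 m

Perpendicular speed = 0.738 m/s; crossing time = 83 / 0.738 = 112.422 s.
Net downstream speed = -0.028 m/s.
Drift = -0.028 × 112.422 = -3.131 m (upstream).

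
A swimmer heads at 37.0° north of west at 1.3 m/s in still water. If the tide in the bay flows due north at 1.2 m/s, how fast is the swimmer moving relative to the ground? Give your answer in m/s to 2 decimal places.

2.24 m/s

Taking east as x and north as y: velocity relative to the water = (-1.038, 0.782) m/s; the water relative to ground = (0.000, 1.200) m/s.
Velocity relative to ground = (-1.038, 0.782) + (0.000, 1.200) = (-1.038, 1.982) m/s.
Speed = |(-1.038, 1.982)| = 2.238 m/s.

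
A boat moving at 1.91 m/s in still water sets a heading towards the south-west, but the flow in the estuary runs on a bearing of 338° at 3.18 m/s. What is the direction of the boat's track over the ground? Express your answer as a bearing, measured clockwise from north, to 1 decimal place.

Taking east as x and north as y: velocity relative to the water = (-1.351, -1.351) m/s; the water relative to ground = (-1.191, 2.948) m/s.
Velocity relative to ground = (-1.351, -1.351) + (-1.191, 2.948) = (-2.542, 1.598) m/s.
Bearing = atan2(-2.54, 1.60) = 302.15° clockwise from north.

302.2°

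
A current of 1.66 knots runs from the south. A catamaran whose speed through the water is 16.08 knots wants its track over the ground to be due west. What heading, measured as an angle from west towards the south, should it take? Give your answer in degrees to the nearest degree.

The current pushes perpendicular to the desired track; the heading must have a component into the current equal to 1.66 knots: 16.08 sin θ = 1.66.
sin θ = 0.1032, so θ = 5.925°.

6°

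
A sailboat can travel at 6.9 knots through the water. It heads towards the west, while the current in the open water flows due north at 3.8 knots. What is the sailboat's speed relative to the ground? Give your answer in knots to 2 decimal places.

7.88 knots

Taking east as x and north as y: velocity relative to the water = (-6.900, 0.000) knots; the water relative to ground = (0.000, 3.800) knots.
Velocity relative to ground = (-6.900, 0.000) + (0.000, 3.800) = (-6.900, 3.800) knots.
Speed = |(-6.900, 3.800)| = 7.877 knots.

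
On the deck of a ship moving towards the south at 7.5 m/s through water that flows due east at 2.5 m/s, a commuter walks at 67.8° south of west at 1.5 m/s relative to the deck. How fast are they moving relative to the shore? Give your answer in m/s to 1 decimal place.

In east/north components (m/s): commuter relative to ship = (-0.567, -1.389); ship relative to water = (0.000, -7.500); water relative to ground = (2.500, 0.000).
Sum = (1.933, -8.889) m/s.
Speed = |(1.933, -8.889)| = 9.097 m/s.

9.1 m/s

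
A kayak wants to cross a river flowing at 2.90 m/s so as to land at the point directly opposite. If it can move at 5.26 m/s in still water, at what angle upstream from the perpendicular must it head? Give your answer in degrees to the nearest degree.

33°

To cancel the current, the upstream component of the kayak's velocity must equal the flow: 5.26 sin θ = 2.90.
sin θ = 2.90 / 5.26 = 0.5513.
θ = arcsin(0.5513) = 33.458°.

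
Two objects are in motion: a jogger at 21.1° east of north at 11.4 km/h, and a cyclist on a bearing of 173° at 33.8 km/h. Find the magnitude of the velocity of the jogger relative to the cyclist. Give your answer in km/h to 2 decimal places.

Taking east as x and north as y: jogger velocity = (4.104, 10.636) km/h; cyclist velocity = (4.119, -33.548) km/h.
Velocity of jogger relative to cyclist = (4.104, 10.636) − (4.119, -33.548) = (-0.015, 44.184) km/h.
Magnitude = |(-0.015, 44.184)| = 44.184 km/h.

44.18 km/h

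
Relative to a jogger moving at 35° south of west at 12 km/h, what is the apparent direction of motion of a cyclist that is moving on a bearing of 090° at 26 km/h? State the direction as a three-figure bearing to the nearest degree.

079°

Taking east as x and north as y: cyclist velocity = (26.000, 0.000) km/h; jogger velocity = (-9.830, -6.883) km/h.
Velocity of cyclist relative to jogger = (26.000, 0.000) − (-9.830, -6.883) = (35.830, 6.883) km/h.
Bearing = atan2(35.83, 6.88) = 79.13° clockwise from north.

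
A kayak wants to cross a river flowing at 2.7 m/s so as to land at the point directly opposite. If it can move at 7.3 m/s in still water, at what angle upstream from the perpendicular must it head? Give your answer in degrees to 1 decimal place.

21.7°

To cancel the current, the upstream component of the kayak's velocity must equal the flow: 7.3 sin θ = 2.7.
sin θ = 2.7 / 7.3 = 0.3699.
θ = arcsin(0.3699) = 21.707°.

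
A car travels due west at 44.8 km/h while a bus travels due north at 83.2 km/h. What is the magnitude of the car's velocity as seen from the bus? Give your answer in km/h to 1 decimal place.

Taking east as x and north as y: car velocity = (-44.800, 0.000) km/h; bus velocity = (0.000, 83.200) km/h.
Velocity of car relative to bus = (-44.800, 0.000) − (0.000, 83.200) = (-44.800, -83.200) km/h.
Magnitude = |(-44.800, -83.200)| = 94.495 km/h.

94.5 km/h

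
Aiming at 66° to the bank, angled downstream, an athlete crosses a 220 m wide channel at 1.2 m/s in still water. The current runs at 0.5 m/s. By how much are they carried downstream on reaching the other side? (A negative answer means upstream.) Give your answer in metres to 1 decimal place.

Perpendicular speed = 1.096 m/s; crossing time = 220 / 1.096 = 200.683 s.
Net downstream speed = 0.988 m/s.
Drift = 0.988 × 200.683 = 198.292 m (downstream).

198.3 m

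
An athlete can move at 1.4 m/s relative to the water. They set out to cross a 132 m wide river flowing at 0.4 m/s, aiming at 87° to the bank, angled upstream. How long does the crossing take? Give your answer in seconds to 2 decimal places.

94.42 s

The component of the athlete's velocity perpendicular to the bank is 1.4 × sin 87° = 1.398 m/s.
The flow acts along the bank and has no component across it.
Time = 132 / 1.398 = 94.415 s.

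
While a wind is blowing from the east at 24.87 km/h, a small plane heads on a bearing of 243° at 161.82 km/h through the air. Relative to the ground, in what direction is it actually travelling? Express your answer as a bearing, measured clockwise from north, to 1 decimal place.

Taking east as x and north as y: velocity relative to the air = (-144.183, -73.465) km/h; the air relative to ground = (-24.870, 0.000) km/h.
Velocity relative to ground = (-144.183, -73.465) + (-24.870, 0.000) = (-169.053, -73.465) km/h.
Bearing = atan2(-169.05, -73.46) = 246.51° clockwise from north.

246.5°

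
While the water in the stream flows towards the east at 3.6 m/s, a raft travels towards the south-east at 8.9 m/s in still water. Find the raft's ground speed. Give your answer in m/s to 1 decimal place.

11.7 m/s

Taking east as x and north as y: velocity relative to the water = (6.293, -6.293) m/s; the water relative to ground = (3.600, 0.000) m/s.
Velocity relative to ground = (6.293, -6.293) + (3.600, 0.000) = (9.893, -6.293) m/s.
Speed = |(9.893, -6.293)| = 11.725 m/s.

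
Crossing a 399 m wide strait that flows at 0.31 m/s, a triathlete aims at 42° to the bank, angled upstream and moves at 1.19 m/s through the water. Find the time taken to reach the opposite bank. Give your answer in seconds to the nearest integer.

501 s

The component of the triathlete's velocity perpendicular to the bank is 1.19 × sin 42° = 0.796 m/s.
The flow acts along the bank and has no component across it.
Time = 399 / 0.796 = 501.089 s.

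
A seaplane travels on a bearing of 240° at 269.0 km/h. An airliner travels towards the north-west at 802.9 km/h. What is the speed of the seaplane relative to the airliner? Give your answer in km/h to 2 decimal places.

777.95 km/h

Taking east as x and north as y: seaplane velocity = (-232.961, -134.500) km/h; airliner velocity = (-567.736, 567.736) km/h.
Velocity of seaplane relative to airliner = (-232.961, -134.500) − (-567.736, 567.736) = (334.775, -702.236) km/h.
Magnitude = |(334.775, -702.236)| = 777.952 km/h.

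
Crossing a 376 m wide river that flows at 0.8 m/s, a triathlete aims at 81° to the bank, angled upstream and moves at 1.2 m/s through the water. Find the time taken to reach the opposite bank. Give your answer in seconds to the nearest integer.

The component of the triathlete's velocity perpendicular to the bank is 1.2 × sin 81° = 1.185 m/s.
The current is parallel to the bank, so it does not affect the crossing time.
Time = 376 / 1.185 = 317.239 s.

317 s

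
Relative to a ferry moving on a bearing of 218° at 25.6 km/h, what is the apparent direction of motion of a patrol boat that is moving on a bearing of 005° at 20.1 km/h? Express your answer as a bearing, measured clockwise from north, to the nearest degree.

024°

Taking east as x and north as y: patrol boat velocity = (1.752, 20.024) km/h; ferry velocity = (-15.761, -20.173) km/h.
Velocity of patrol boat relative to ferry = (1.752, 20.024) − (-15.761, -20.173) = (17.513, 40.197) km/h.
Bearing = atan2(17.51, 40.20) = 23.54° clockwise from north.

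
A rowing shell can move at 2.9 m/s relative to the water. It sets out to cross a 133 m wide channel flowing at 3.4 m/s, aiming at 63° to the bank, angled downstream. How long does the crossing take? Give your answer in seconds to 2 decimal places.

51.47 s

The component of the rowing shell's velocity perpendicular to the bank is 2.9 × sin 63° = 2.584 m/s.
The flow acts along the bank and has no component across it.
Time = 133 / 2.584 = 51.472 s.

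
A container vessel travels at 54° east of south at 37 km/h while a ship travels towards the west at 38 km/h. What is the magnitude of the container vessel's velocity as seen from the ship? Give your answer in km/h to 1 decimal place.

71.3 km/h

Taking east as x and north as y: container vessel velocity = (29.934, -21.748) km/h; ship velocity = (-38.000, 0.000) km/h.
Velocity of container vessel relative to ship = (29.934, -21.748) − (-38.000, 0.000) = (67.934, -21.748) km/h.
Magnitude = |(67.934, -21.748)| = 71.330 km/h.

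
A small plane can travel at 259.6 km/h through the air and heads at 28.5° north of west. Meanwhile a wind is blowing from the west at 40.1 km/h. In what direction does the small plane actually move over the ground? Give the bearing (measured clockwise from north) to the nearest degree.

303°

Taking east as x and north as y: velocity relative to the air = (-228.141, 123.870) km/h; the air relative to ground = (40.100, 0.000) km/h.
Velocity relative to ground = (-228.141, 123.870) + (40.100, 0.000) = (-188.041, 123.870) km/h.
Bearing = atan2(-188.04, 123.87) = 303.37° clockwise from north.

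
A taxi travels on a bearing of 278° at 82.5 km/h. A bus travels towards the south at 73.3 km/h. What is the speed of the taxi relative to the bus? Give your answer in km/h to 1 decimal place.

Taking east as x and north as y: taxi velocity = (-81.697, 11.482) km/h; bus velocity = (0.000, -73.300) km/h.
Velocity of taxi relative to bus = (-81.697, 11.482) − (0.000, -73.300) = (-81.697, 84.782) km/h.
Magnitude = |(-81.697, 84.782)| = 117.739 km/h.

117.7 km/h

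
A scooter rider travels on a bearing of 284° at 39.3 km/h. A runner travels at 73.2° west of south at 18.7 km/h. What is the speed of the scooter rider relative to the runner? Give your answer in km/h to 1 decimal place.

25.1 km/h

Taking east as x and north as y: scooter rider velocity = (-38.133, 9.508) km/h; runner velocity = (-17.902, -5.405) km/h.
Velocity of scooter rider relative to runner = (-38.133, 9.508) − (-17.902, -5.405) = (-20.231, 14.912) km/h.
Magnitude = |(-20.231, 14.912)| = 25.133 km/h.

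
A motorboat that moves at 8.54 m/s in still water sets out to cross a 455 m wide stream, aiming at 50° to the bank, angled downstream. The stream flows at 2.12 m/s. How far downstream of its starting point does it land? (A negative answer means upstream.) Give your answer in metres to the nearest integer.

529 m

Perpendicular speed = 6.542 m/s; crossing time = 455 / 6.542 = 69.550 s.
Net downstream speed = 7.609 m/s.
Drift = 7.609 × 69.550 = 529.237 m (downstream).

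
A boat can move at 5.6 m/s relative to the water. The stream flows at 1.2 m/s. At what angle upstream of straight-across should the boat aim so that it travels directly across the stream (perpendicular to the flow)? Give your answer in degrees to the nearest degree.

12°

To cancel the current, the upstream component of the boat's velocity must equal the flow: 5.6 sin θ = 1.2.
sin θ = 1.2 / 5.6 = 0.2143.
θ = arcsin(0.2143) = 12.374°.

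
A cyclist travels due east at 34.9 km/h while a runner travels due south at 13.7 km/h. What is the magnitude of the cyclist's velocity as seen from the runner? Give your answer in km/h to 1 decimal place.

Taking east as x and north as y: cyclist velocity = (34.900, 0.000) km/h; runner velocity = (0.000, -13.700) km/h.
Velocity of cyclist relative to runner = (34.900, 0.000) − (0.000, -13.700) = (34.900, 13.700) km/h.
Magnitude = |(34.900, 13.700)| = 37.493 km/h.

37.5 km/h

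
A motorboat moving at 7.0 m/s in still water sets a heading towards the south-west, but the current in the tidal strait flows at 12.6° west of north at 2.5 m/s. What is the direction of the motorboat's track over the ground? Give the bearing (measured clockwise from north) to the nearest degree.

Taking east as x and north as y: velocity relative to the water = (-4.950, -4.950) m/s; the water relative to ground = (-0.545, 2.440) m/s.
Velocity relative to ground = (-4.950, -4.950) + (-0.545, 2.440) = (-5.495, -2.510) m/s.
Bearing = atan2(-5.50, -2.51) = 245.45° clockwise from north.

245°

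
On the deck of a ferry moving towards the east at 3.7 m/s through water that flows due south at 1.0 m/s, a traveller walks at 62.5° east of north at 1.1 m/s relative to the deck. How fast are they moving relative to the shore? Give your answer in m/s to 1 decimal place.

In east/north components (m/s): traveller relative to ferry = (0.976, 0.508); ferry relative to water = (3.700, 0.000); water relative to ground = (0.000, -1.000).
Sum = (4.676, -0.492) m/s.
Speed = |(4.676, -0.492)| = 4.702 m/s.

4.7 m/s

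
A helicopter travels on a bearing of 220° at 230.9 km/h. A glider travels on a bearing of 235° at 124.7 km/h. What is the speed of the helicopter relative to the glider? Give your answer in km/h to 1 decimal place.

115.1 km/h

Taking east as x and north as y: helicopter velocity = (-148.420, -176.880) km/h; glider velocity = (-102.148, -71.525) km/h.
Velocity of helicopter relative to glider = (-148.420, -176.880) − (-102.148, -71.525) = (-46.271, -105.355) km/h.
Magnitude = |(-46.271, -105.355)| = 115.068 km/h.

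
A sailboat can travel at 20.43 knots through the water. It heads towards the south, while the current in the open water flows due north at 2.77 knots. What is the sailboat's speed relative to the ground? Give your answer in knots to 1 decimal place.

Taking east as x and north as y: velocity relative to the water = (0.000, -20.430) knots; the water relative to ground = (0.000, 2.770) knots.
Velocity relative to ground = (0.000, -20.430) + (0.000, 2.770) = (0.000, -17.660) knots.
Speed = |(0.000, -17.660)| = 17.660 knots.

17.7 knots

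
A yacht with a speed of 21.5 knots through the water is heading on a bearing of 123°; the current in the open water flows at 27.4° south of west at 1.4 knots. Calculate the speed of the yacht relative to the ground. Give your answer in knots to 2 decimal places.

Taking east as x and north as y: velocity relative to the water = (18.031, -11.710) knots; the water relative to ground = (-1.243, -0.644) knots.
Velocity relative to ground = (18.031, -11.710) + (-1.243, -0.644) = (16.788, -12.354) knots.
Speed = |(16.788, -12.354)| = 20.844 knots.

20.84 knots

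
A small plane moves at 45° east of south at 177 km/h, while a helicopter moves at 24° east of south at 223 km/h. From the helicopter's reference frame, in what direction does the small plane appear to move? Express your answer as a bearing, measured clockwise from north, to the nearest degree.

Taking east as x and north as y: small plane velocity = (125.158, -125.158) km/h; helicopter velocity = (90.702, -203.721) km/h.
Velocity of small plane relative to helicopter = (125.158, -125.158) − (90.702, -203.721) = (34.456, 78.563) km/h.
Bearing = atan2(34.46, 78.56) = 23.68° clockwise from north.

024°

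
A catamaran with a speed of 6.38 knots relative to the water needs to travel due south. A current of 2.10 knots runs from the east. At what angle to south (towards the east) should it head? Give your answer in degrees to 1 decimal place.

The current pushes perpendicular to the desired track; the heading must have a component into the current equal to 2.10 knots: 6.38 sin θ = 2.10.
sin θ = 0.3292, so θ = 19.217°.

19.2°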